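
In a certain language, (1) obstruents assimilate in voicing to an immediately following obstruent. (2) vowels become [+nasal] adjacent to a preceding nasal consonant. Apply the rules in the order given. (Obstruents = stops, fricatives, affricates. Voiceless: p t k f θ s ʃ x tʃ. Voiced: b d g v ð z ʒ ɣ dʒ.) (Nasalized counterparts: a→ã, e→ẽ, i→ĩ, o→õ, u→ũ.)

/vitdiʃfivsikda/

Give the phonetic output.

Rule 1: /t/ before /d/ (voiced) → [d]
Rule 1: /v/ before /s/ (voiceless) → [f]
Rule 1: /k/ before /d/ (voiced) → [g]
After rule 1: viddiʃfifsigda
Rule 2: no segment meets the rule's conditions; no change.

[viddiʃfifsigda]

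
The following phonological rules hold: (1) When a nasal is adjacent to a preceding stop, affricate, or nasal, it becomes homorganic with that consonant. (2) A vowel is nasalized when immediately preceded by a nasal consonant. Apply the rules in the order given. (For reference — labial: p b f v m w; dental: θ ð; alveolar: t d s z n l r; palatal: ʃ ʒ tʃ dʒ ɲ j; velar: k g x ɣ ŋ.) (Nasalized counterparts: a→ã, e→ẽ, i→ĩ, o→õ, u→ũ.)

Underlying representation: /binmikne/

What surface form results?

Rule 1: /m/ after /n/ (alveolar) → [n]
Rule 1: /n/ after /k/ (velar) → [ŋ]
After rule 1: binnikŋe
Rule 2: /i/ after nasal /n/ → [ĩ]
Rule 2: /e/ after nasal /ŋ/ → [ẽ]

[binnĩkŋẽ]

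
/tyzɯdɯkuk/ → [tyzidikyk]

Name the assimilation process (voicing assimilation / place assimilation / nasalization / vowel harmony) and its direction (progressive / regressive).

vowel harmony, progressive

/ɯ/→[i] /ɯ/→[i] /u/→[y].
Vowels agree with the first vowel, so the harmony is progressive.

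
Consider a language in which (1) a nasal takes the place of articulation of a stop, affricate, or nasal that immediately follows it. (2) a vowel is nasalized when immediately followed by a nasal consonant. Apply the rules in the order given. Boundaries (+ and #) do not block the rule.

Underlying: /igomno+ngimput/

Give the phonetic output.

[igõnnõ+ŋgĩmput]

Rule 1: /m/ before /n/ (alveolar) → [n]
Rule 1: /n/ before /g/ (velar) → [ŋ]
After rule 1: igonno+ŋgimput
Rule 2: /o/ before nasal /n/ → [õ]
Rule 2: /o/ before nasal /ŋ/ → [õ]
Rule 2: /i/ before nasal /m/ → [ĩ]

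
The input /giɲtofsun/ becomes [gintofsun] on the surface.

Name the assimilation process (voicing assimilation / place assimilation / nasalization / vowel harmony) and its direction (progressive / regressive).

/ɲ/→[n].
Each target copies a feature from the following segment, so the direction is regressive.

place assimilation, regressive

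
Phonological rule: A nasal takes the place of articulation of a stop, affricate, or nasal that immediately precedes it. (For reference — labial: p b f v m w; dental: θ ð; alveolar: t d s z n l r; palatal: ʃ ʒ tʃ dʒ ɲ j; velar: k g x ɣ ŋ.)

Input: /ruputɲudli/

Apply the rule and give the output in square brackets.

[ruputnudli]

/ɲ/ after /t/ (alveolar) → [n]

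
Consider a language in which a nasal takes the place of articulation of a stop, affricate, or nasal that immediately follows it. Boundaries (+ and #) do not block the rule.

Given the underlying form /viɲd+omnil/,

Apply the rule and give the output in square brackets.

/ɲ/ before /d/ (alveolar) → [n]
/m/ before /n/ (alveolar) → [n]

[vind+onnil]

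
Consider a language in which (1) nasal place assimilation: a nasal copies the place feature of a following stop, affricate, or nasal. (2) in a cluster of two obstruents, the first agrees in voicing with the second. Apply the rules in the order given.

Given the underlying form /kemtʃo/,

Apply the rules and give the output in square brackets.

[keɲtʃo]

Rule 1: /m/ before /tʃ/ (palatal) → [ɲ]
After rule 1: keɲtʃo
Rule 2: no segment meets the rule's conditions; no change.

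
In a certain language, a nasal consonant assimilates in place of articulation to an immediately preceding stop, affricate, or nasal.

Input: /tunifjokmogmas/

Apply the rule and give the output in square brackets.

/m/ after /k/ (velar) → [ŋ]
/m/ after /g/ (velar) → [ŋ]

[tunifjokŋogŋas]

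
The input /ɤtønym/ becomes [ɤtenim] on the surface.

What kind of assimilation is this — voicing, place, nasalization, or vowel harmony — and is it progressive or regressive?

/ø/→[e] /y/→[i].
Vowels agree with the first vowel, so the harmony is progressive.

vowel harmony, progressive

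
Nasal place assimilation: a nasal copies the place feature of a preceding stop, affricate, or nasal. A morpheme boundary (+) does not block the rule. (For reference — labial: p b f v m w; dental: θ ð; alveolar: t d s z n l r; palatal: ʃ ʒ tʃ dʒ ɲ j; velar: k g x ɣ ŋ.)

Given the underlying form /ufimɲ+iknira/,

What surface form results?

[ufimm+ikŋira]

/ɲ/ after /m/ (labial) → [m]
/n/ after /k/ (velar) → [ŋ]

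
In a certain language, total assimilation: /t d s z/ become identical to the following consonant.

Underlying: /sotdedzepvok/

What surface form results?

[soddezzepvok]

/t/ before /d/ → [d] (total assimilation)
/d/ before /z/ → [z] (total assimilation)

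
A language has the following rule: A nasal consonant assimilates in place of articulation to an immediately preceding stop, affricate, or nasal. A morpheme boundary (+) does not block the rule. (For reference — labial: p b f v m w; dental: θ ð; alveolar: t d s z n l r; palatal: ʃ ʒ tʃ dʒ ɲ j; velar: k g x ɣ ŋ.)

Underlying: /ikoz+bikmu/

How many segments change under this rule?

1

/m/ after /k/ (velar) → [ŋ]
1 segment changes.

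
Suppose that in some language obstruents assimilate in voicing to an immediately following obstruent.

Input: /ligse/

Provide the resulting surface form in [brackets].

[likse]

/g/ before /s/ (voiceless) → [k]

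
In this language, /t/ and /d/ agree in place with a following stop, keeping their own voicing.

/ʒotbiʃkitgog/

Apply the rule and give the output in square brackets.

/t/ before /b/ (labial) → [p]
/t/ before /g/ (velar) → [k]

[ʒopbiʃkikgog]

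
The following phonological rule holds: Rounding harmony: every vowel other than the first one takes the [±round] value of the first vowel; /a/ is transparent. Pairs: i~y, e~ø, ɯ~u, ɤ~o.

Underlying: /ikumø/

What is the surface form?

[ikɯme]

/u/ harmonizes with /i/ ([-round]) → [ɯ]
/ø/ harmonizes with /i/ ([-round]) → [e]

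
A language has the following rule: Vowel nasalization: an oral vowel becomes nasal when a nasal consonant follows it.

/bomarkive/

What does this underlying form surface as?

/o/ before nasal /m/ → [õ]

[bõmarkive]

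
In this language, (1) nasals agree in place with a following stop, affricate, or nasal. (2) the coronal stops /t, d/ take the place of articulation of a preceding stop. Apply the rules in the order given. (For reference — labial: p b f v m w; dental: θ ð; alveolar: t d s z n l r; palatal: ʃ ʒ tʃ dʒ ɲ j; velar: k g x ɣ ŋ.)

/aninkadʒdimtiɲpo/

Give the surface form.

[aniŋkadʒdintimpo]

Rule 1: /n/ before /k/ (velar) → [ŋ]
Rule 1: /m/ before /t/ (alveolar) → [n]
Rule 1: /ɲ/ before /p/ (labial) → [m]
After rule 1: aniŋkadʒdintimpo
Rule 2: no segment meets the rule's conditions; no change.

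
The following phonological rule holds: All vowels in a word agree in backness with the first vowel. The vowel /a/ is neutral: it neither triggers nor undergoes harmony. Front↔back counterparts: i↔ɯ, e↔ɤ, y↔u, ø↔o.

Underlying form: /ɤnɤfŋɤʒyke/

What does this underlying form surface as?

[ɤnɤfŋɤʒukɤ]

/y/ harmonizes with /ɤ/ ([+back]) → [u]
/e/ harmonizes with /ɤ/ ([+back]) → [ɤ]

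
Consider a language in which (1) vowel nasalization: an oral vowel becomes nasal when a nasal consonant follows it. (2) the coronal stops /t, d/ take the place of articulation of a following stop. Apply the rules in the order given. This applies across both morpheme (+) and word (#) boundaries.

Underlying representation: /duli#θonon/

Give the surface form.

[duli#θõnõn]

Rule 1: /o/ before nasal /n/ → [õ]
Rule 1: /o/ before nasal /n/ → [õ]
After rule 1: duli#θõnõn
Rule 2: no segment meets the rule's conditions; no change.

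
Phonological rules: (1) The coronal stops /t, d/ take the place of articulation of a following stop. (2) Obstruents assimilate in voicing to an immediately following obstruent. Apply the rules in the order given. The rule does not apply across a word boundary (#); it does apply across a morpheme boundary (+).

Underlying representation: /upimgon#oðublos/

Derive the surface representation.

Rule 1: no segment meets the rule's conditions; no change.
After rule 1: upimgon#oðublos
Rule 2: no segment meets the rule's conditions; no change.

[upimgon#oðublos]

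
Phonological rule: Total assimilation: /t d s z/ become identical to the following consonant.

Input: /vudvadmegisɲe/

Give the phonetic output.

/d/ before /v/ → [v] (total assimilation)
/d/ before /m/ → [m] (total assimilation)
/s/ before /ɲ/ → [ɲ] (total assimilation)

[vuvvammegiɲɲe]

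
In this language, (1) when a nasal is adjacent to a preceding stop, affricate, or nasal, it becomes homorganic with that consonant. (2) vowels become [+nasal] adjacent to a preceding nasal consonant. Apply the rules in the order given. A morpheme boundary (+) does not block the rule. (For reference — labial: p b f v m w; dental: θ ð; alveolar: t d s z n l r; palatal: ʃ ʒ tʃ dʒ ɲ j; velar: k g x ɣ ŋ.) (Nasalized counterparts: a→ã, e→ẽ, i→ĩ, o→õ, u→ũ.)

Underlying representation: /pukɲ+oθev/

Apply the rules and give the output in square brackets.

[pukŋ+õθev]

Rule 1: /ɲ/ after /k/ (velar) → [ŋ]
After rule 1: pukŋ+oθev
Rule 2: /o/ after nasal /ŋ/ → [õ]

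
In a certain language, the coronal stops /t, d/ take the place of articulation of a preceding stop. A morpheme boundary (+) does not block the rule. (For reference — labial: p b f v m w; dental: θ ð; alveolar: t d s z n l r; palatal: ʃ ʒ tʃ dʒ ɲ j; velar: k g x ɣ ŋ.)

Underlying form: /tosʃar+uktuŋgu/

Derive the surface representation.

/t/ after /k/ (velar) → [k]

[tosʃar+ukkuŋgu]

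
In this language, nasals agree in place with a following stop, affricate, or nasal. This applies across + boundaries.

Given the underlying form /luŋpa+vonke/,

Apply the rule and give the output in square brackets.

[lumpa+voŋke]

/ŋ/ before /p/ (labial) → [m]
/n/ before /k/ (velar) → [ŋ]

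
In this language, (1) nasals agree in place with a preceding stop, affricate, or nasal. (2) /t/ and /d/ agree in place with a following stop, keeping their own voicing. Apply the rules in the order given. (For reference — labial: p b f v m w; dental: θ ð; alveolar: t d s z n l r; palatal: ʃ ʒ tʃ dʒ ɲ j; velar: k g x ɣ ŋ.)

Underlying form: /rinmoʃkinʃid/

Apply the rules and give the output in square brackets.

[rinnoʃkinʃid]

Rule 1: /m/ after /n/ (alveolar) → [n]
After rule 1: rinnoʃkinʃid
Rule 2: no segment meets the rule's conditions; no change.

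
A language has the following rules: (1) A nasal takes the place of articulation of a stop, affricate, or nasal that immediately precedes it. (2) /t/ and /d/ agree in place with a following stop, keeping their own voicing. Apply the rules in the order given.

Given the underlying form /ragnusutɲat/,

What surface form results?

Rule 1: /n/ after /g/ (velar) → [ŋ]
Rule 1: /ɲ/ after /t/ (alveolar) → [n]
After rule 1: ragŋusutnat
Rule 2: no segment meets the rule's conditions; no change.

[ragŋusutnat]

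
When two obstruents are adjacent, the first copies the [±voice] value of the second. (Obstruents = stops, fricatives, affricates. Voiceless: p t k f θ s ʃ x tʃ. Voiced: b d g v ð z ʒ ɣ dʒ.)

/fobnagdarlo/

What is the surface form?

[fobnagdarlo]

no segment meets the rule's conditions; no change.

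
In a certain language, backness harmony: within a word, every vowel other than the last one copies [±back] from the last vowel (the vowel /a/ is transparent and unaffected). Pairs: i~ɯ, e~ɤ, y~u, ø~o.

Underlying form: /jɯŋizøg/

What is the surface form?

/ɯ/ harmonizes with /ø/ ([-back]) → [i]

[jiŋizøg]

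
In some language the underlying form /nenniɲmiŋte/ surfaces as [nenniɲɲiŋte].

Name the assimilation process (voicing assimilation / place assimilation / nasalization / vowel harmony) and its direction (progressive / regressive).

/m/→[ɲ].
Each target copies a feature from the preceding segment, so the direction is progressive.

place assimilation, progressive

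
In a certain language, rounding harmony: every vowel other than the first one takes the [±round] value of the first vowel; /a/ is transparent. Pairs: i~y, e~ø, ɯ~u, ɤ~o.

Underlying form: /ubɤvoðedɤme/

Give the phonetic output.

/ɤ/ harmonizes with /u/ ([+round]) → [o]
/e/ harmonizes with /u/ ([+round]) → [ø]
/ɤ/ harmonizes with /u/ ([+round]) → [o]
/e/ harmonizes with /u/ ([+round]) → [ø]

[ubovoðødomø]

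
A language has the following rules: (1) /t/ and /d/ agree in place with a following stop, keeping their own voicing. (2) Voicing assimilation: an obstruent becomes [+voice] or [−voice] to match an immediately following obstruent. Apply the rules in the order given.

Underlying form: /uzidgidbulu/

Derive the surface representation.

[uziggibbulu]

Rule 1: /d/ before /g/ (velar) → [g]
Rule 1: /d/ before /b/ (labial) → [b]
After rule 1: uziggibbulu
Rule 2: no segment meets the rule's conditions; no change.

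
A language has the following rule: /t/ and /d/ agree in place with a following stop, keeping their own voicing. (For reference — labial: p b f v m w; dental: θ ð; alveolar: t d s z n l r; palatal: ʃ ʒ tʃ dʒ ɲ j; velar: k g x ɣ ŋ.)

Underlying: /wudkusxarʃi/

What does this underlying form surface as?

[wugkusxarʃi]

/d/ before /k/ (velar) → [g]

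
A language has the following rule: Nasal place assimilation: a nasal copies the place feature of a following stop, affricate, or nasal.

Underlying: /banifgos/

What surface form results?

no segment meets the rule's conditions; no change.

[banifgos]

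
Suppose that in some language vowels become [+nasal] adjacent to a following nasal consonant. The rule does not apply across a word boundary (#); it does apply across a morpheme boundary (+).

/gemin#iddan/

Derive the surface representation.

/e/ before nasal /m/ → [ẽ]
/i/ before nasal /n/ → [ĩ]
/a/ before nasal /n/ → [ã]

[gẽmĩn#iddãn]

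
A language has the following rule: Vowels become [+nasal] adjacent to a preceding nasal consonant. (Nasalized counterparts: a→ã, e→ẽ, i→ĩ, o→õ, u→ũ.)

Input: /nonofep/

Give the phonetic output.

[nõnõfep]

/o/ after nasal /n/ → [õ]
/o/ after nasal /n/ → [õ]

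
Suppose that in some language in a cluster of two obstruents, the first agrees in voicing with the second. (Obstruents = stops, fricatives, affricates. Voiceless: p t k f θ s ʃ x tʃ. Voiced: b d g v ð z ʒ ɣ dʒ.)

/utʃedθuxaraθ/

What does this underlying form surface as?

/d/ before /θ/ (voiceless) → [t]

[utʃetθuxaraθ]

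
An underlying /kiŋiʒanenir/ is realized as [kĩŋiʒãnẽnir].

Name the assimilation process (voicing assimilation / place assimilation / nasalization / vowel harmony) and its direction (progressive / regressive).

/i/→[ĩ] /a/→[ã] /e/→[ẽ].
Each target copies a feature from the following segment, so the direction is regressive.

nasalization, regressive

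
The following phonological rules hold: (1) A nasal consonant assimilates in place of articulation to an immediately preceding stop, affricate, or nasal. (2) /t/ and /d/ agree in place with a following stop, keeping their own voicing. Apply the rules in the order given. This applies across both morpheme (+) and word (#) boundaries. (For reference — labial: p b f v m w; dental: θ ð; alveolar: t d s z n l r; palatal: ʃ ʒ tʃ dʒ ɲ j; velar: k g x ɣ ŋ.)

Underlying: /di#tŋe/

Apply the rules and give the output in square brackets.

[di#tne]

Rule 1: /ŋ/ after /t/ (alveolar) → [n]
After rule 1: di#tne
Rule 2: no segment meets the rule's conditions; no change.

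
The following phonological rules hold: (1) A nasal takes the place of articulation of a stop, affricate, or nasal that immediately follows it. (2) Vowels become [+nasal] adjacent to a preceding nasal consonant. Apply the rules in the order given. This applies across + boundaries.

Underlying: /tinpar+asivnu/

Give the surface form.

Rule 1: /n/ before /p/ (labial) → [m]
After rule 1: timpar+asivnu
Rule 2: /u/ after nasal /n/ → [ũ]

[timpar+asivnũ]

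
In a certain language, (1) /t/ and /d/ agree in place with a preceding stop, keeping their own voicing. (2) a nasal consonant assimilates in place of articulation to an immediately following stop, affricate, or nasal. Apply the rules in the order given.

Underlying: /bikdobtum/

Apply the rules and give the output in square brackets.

Rule 1: /d/ after /k/ (velar) → [g]
Rule 1: /t/ after /b/ (labial) → [p]
After rule 1: bikgobpum
Rule 2: no segment meets the rule's conditions; no change.

[bikgobpum]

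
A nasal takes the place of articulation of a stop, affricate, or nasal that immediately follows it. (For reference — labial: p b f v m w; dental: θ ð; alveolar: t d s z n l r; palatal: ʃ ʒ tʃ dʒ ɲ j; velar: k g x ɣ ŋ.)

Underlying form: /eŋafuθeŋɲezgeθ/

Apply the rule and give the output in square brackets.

[eŋafuθeɲɲezgeθ]

/ŋ/ before /ɲ/ (palatal) → [ɲ]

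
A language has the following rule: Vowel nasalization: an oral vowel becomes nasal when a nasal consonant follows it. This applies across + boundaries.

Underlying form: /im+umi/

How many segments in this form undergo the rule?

2

/i/ before nasal /m/ → [ĩ]
/u/ before nasal /m/ → [ũ]
2 segments change.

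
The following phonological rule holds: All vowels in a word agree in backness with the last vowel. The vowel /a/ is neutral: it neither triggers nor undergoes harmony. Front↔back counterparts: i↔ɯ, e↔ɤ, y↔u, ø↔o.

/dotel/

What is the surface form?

[døtel]

/o/ harmonizes with /e/ ([-back]) → [ø]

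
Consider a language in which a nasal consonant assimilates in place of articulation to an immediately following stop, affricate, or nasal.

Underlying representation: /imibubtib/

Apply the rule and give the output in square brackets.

no segment meets the rule's conditions; no change.

[imibubtib]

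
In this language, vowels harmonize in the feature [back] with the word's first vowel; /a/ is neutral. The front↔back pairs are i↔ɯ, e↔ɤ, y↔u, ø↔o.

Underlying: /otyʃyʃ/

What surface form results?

[otuʃuʃ]

/y/ harmonizes with /o/ ([+back]) → [u]
/y/ harmonizes with /o/ ([+back]) → [u]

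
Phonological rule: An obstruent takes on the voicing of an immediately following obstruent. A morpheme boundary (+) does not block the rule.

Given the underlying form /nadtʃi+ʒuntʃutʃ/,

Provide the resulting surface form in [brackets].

[nattʃi+ʒuntʃutʃ]

/d/ before /tʃ/ (voiceless) → [t]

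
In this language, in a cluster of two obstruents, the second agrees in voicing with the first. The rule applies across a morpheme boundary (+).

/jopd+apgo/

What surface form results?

/d/ after /p/ (voiceless) → [t]
/g/ after /p/ (voiceless) → [k]

[jopt+apko]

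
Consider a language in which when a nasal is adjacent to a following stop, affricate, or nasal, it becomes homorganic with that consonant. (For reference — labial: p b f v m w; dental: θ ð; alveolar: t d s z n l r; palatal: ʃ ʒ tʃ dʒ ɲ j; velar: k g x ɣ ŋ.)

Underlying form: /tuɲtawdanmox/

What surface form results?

/ɲ/ before /t/ (alveolar) → [n]
/n/ before /m/ (labial) → [m]

[tuntawdammox]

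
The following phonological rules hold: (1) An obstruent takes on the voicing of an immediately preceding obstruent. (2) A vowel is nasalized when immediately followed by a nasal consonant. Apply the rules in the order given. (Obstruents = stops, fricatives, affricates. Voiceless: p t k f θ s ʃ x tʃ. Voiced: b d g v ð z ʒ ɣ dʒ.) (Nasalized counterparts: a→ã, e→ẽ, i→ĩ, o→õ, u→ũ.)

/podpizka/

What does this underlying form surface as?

Rule 1: /p/ after /d/ (voiced) → [b]
Rule 1: /k/ after /z/ (voiced) → [g]
After rule 1: podbizga
Rule 2: no segment meets the rule's conditions; no change.

[podbizga]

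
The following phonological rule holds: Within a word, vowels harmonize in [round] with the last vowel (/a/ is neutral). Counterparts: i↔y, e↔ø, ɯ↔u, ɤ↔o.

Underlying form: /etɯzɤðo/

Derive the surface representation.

[øtuzoðo]

/e/ harmonizes with /o/ ([+round]) → [ø]
/ɯ/ harmonizes with /o/ ([+round]) → [u]
/ɤ/ harmonizes with /o/ ([+round]) → [o]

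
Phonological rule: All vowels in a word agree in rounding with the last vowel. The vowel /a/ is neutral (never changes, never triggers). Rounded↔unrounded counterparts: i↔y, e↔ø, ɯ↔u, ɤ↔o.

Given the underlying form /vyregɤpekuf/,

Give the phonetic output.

[vyrøgopøkuf]

/e/ harmonizes with /u/ ([+round]) → [ø]
/ɤ/ harmonizes with /u/ ([+round]) → [o]
/e/ harmonizes with /u/ ([+round]) → [ø]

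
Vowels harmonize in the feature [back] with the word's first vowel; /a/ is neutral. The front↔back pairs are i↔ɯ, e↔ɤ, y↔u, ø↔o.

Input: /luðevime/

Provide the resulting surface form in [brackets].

[luðɤvɯmɤ]

/e/ harmonizes with /u/ ([+back]) → [ɤ]
/i/ harmonizes with /u/ ([+back]) → [ɯ]
/e/ harmonizes with /u/ ([+back]) → [ɤ]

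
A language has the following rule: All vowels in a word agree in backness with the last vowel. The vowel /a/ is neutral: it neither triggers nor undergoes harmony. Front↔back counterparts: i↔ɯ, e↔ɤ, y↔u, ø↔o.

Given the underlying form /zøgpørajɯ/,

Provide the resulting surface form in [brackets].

/ø/ harmonizes with /ɯ/ ([+back]) → [o]
/ø/ harmonizes with /ɯ/ ([+back]) → [o]

[zogporajɯ]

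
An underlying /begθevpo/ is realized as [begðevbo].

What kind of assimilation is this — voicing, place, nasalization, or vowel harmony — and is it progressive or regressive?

voicing assimilation, progressive

/θ/→[ð] /p/→[b].
Each target copies a feature from the preceding segment, so the direction is progressive.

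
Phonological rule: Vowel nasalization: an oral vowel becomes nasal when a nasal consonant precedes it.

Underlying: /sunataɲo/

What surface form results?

[sunãtaɲõ]

/a/ after nasal /n/ → [ã]
/o/ after nasal /ɲ/ → [õ]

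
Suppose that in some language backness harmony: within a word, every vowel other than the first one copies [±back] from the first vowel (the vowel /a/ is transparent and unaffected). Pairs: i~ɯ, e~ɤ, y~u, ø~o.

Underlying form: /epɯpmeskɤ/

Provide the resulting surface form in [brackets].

/ɯ/ harmonizes with /e/ ([-back]) → [i]
/ɤ/ harmonizes with /e/ ([-back]) → [e]

[epipmeske]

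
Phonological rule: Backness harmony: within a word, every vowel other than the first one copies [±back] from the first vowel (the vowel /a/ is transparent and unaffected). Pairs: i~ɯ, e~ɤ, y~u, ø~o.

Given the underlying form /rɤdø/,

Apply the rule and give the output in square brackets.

/ø/ harmonizes with /ɤ/ ([+back]) → [o]

[rɤdo]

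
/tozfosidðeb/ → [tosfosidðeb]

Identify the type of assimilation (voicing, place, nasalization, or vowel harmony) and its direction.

/z/→[s].
Each target copies a feature from the following segment, so the direction is regressive.

voicing assimilation, regressive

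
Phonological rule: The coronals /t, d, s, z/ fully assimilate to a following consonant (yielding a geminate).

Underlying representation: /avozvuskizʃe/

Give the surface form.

[avovvukkiʃʃe]

/z/ before /v/ → [v] (total assimilation)
/s/ before /k/ → [k] (total assimilation)
/z/ before /ʃ/ → [ʃ] (total assimilation)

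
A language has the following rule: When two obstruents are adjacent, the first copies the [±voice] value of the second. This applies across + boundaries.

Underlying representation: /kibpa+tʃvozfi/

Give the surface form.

[kippa+dʒvosfi]

/b/ before /p/ (voiceless) → [p]
/tʃ/ before /v/ (voiced) → [dʒ]
/z/ before /f/ (voiceless) → [s]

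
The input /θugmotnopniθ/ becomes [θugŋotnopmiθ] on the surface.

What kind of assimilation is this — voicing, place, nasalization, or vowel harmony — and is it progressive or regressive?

place assimilation, progressive

/m/→[ŋ] /n/→[m].
Each target copies a feature from the preceding segment, so the direction is progressive.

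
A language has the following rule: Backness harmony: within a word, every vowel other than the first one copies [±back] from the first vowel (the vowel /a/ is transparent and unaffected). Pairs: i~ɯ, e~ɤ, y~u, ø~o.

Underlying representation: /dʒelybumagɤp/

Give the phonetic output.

/u/ harmonizes with /e/ ([-back]) → [y]
/ɤ/ harmonizes with /e/ ([-back]) → [e]

[dʒelybymagep]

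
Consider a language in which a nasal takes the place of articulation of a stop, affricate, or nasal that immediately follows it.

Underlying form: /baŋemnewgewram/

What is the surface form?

/m/ before /n/ (alveolar) → [n]

[baŋennewgewram]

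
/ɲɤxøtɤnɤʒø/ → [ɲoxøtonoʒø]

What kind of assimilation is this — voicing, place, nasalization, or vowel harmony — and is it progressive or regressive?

/ɤ/→[o] /ɤ/→[o] /ɤ/→[o].
Vowels agree with the last vowel, so the harmony is regressive.

vowel harmony, regressive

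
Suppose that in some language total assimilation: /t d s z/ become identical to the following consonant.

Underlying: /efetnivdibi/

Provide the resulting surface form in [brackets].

[efennivdibi]

/t/ before /n/ → [n] (total assimilation)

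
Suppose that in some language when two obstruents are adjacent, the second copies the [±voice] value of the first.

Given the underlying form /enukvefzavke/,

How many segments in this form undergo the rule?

/v/ after /k/ (voiceless) → [f]
/z/ after /f/ (voiceless) → [s]
/k/ after /v/ (voiced) → [g]
3 segments change.

3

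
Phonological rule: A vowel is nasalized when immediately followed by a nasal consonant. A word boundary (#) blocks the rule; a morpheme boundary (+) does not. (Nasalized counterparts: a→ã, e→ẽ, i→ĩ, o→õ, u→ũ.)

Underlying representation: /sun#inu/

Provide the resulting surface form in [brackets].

[sũn#ĩnu]

/u/ before nasal /n/ → [ũ]
/i/ before nasal /n/ → [ĩ]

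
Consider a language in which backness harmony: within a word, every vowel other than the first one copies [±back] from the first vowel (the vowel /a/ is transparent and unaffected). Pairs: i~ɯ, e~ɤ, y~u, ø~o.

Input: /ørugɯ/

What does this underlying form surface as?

/u/ harmonizes with /ø/ ([-back]) → [y]
/ɯ/ harmonizes with /ø/ ([-back]) → [i]

[ørygi]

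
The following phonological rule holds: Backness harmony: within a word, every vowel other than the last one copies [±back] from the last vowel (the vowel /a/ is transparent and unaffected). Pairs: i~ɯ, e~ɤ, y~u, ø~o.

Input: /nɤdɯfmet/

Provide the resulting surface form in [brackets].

[nedifmet]

/ɤ/ harmonizes with /e/ ([-back]) → [e]
/ɯ/ harmonizes with /e/ ([-back]) → [i]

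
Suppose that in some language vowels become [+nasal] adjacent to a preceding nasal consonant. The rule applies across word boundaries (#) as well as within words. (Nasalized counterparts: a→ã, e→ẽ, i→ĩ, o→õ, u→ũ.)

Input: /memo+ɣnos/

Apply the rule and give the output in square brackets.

/e/ after nasal /m/ → [ẽ]
/o/ after nasal /m/ → [õ]
/o/ after nasal /n/ → [õ]

[mẽmõ+ɣnõs]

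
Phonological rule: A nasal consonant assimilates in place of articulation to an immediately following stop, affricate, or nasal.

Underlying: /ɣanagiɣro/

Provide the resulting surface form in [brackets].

no segment meets the rule's conditions; no change.

[ɣanagiɣro]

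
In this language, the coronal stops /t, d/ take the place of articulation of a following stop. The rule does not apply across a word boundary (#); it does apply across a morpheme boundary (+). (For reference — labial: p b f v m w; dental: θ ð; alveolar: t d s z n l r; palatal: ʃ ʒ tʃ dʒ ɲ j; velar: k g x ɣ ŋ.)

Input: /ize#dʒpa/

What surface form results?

[ize#dʒpa]

no segment meets the rule's conditions; no change.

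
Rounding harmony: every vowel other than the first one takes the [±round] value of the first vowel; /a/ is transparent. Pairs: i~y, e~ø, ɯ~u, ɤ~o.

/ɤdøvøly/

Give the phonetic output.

[ɤdeveli]

/ø/ harmonizes with /ɤ/ ([-round]) → [e]
/ø/ harmonizes with /ɤ/ ([-round]) → [e]
/y/ harmonizes with /ɤ/ ([-round]) → [i]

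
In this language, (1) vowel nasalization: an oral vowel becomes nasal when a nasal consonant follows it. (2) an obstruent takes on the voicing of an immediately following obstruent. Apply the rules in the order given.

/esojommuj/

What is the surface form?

Rule 1: /o/ before nasal /m/ → [õ]
After rule 1: esojõmmuj
Rule 2: no segment meets the rule's conditions; no change.

[esojõmmuj]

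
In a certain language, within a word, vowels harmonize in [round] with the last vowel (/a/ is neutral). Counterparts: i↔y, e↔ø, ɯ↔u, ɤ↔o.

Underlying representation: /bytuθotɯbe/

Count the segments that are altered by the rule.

/y/ harmonizes with /e/ ([-round]) → [i]
/u/ harmonizes with /e/ ([-round]) → [ɯ]
/o/ harmonizes with /e/ ([-round]) → [ɤ]
3 segments change.

3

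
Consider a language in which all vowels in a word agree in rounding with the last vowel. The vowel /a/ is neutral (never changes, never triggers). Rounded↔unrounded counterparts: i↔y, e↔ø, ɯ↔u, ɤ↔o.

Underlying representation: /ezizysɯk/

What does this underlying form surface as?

/y/ harmonizes with /ɯ/ ([-round]) → [i]

[ezizisɯk]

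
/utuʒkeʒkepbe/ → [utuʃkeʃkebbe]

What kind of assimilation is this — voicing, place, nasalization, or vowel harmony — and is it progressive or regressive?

/ʒ/→[ʃ] /ʒ/→[ʃ] /p/→[b].
Each target copies a feature from the following segment, so the direction is regressive.

voicing assimilation, regressive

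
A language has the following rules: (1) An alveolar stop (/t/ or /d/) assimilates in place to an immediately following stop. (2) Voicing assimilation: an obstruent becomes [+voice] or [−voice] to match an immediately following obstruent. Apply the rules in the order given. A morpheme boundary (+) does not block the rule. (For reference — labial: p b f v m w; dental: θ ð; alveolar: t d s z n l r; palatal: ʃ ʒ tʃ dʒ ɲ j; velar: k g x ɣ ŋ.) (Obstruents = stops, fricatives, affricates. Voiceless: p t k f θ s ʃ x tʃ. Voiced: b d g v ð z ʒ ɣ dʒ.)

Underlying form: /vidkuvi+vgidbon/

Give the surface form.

[vikkuvi+vgibbon]

Rule 1: /d/ before /k/ (velar) → [g]
Rule 1: /d/ before /b/ (labial) → [b]
After rule 1: vigkuvi+vgibbon
Rule 2: /g/ before /k/ (voiceless) → [k]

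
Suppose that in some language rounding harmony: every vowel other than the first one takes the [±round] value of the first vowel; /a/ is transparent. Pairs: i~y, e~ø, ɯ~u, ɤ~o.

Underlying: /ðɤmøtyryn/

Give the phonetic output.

/ø/ harmonizes with /ɤ/ ([-round]) → [e]
/y/ harmonizes with /ɤ/ ([-round]) → [i]
/y/ harmonizes with /ɤ/ ([-round]) → [i]

[ðɤmetirin]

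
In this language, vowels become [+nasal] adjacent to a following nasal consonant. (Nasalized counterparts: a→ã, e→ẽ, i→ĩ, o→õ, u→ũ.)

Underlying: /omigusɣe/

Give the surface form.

[õmigusɣe]

/o/ before nasal /m/ → [õ]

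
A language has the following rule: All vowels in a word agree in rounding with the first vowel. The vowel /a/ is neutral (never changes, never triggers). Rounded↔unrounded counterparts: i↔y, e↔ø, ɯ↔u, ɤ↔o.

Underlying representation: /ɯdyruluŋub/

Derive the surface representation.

/y/ harmonizes with /ɯ/ ([-round]) → [i]
/u/ harmonizes with /ɯ/ ([-round]) → [ɯ]
/u/ harmonizes with /ɯ/ ([-round]) → [ɯ]
/u/ harmonizes with /ɯ/ ([-round]) → [ɯ]

[ɯdirɯlɯŋɯb]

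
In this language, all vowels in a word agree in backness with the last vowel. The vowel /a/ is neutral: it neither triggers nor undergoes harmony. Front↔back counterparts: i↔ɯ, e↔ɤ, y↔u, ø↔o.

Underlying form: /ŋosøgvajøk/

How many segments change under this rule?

1

/o/ harmonizes with /ø/ ([-back]) → [ø]
1 segment changes.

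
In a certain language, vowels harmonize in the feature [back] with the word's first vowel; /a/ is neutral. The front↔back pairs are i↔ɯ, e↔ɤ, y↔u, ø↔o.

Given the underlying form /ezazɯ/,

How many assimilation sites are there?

1

/ɯ/ harmonizes with /e/ ([-back]) → [i]
1 segment changes.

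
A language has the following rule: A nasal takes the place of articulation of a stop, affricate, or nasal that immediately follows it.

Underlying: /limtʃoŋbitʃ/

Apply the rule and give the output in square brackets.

/m/ before /tʃ/ (palatal) → [ɲ]
/ŋ/ before /b/ (labial) → [m]

[liɲtʃombitʃ]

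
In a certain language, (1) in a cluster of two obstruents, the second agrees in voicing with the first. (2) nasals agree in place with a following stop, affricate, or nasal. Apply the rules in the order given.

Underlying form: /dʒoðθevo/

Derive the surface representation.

Rule 1: /θ/ after /ð/ (voiced) → [ð]
After rule 1: dʒoððevo
Rule 2: no segment meets the rule's conditions; no change.

[dʒoððevo]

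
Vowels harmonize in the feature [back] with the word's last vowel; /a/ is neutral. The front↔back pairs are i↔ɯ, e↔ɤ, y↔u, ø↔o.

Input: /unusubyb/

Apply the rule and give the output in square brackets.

[ynysybyb]

/u/ harmonizes with /y/ ([-back]) → [y]
/u/ harmonizes with /y/ ([-back]) → [y]
/u/ harmonizes with /y/ ([-back]) → [y]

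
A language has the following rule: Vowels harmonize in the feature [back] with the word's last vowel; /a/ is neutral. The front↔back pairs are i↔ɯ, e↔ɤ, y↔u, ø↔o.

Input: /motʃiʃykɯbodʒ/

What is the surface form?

/i/ harmonizes with /o/ ([+back]) → [ɯ]
/y/ harmonizes with /o/ ([+back]) → [u]

[motʃɯʃukɯbodʒ]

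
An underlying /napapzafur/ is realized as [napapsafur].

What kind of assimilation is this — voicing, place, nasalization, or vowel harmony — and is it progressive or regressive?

voicing assimilation, progressive

/z/→[s].
Each target copies a feature from the preceding segment, so the direction is progressive.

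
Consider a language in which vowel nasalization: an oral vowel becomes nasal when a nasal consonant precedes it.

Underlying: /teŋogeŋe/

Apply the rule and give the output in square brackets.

/o/ after nasal /ŋ/ → [õ]
/e/ after nasal /ŋ/ → [ẽ]

[teŋõgeŋẽ]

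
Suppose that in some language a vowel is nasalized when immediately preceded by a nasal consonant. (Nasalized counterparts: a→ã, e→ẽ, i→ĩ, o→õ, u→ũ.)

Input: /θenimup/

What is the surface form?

[θenĩmũp]

/i/ after nasal /n/ → [ĩ]
/u/ after nasal /m/ → [ũ]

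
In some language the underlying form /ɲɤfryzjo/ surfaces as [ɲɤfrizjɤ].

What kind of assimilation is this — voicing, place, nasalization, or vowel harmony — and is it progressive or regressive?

/y/→[i] /o/→[ɤ].
Vowels agree with the first vowel, so the harmony is progressive.

vowel harmony, progressive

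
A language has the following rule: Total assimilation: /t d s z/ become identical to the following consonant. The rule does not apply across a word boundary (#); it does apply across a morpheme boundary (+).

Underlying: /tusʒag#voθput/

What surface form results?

/s/ before /ʒ/ → [ʒ] (total assimilation)

[tuʒʒag#voθput]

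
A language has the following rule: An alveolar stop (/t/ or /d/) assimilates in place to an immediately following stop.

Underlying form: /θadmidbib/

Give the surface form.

[θadmibbib]

/d/ before /b/ (labial) → [b]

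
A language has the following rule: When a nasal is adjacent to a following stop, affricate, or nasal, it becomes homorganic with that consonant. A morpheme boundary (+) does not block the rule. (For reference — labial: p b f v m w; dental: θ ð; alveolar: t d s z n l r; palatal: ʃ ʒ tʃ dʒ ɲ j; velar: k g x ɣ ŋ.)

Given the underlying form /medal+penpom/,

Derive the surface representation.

[medal+pempom]

/n/ before /p/ (labial) → [m]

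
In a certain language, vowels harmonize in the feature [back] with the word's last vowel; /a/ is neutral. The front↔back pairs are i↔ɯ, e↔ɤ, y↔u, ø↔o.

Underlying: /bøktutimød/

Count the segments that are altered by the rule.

/u/ harmonizes with /ø/ ([-back]) → [y]
1 segment changes.

1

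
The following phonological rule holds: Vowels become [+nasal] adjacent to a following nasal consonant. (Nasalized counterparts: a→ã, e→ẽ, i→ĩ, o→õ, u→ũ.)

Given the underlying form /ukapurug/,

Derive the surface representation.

no segment meets the rule's conditions; no change.

[ukapurug]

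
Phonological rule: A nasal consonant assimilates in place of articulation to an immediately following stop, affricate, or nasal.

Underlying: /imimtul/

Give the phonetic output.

/m/ before /t/ (alveolar) → [n]

[imintul]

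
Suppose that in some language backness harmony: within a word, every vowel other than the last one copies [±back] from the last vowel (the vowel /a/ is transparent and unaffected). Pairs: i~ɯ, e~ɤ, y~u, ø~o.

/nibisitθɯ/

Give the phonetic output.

/i/ harmonizes with /ɯ/ ([+back]) → [ɯ]
/i/ harmonizes with /ɯ/ ([+back]) → [ɯ]
/i/ harmonizes with /ɯ/ ([+back]) → [ɯ]

[nɯbɯsɯtθɯ]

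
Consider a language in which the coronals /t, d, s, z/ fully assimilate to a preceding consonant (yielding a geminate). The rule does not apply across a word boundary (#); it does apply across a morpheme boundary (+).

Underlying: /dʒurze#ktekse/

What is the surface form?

[dʒurre#kkekke]

/z/ after /r/ → [r] (total assimilation)
/t/ after /k/ → [k] (total assimilation)
/s/ after /k/ → [k] (total assimilation)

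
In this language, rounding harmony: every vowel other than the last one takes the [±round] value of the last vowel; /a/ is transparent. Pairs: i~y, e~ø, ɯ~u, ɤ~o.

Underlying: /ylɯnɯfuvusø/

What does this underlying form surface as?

[ylunufuvusø]

/ɯ/ harmonizes with /ø/ ([+round]) → [u]
/ɯ/ harmonizes with /ø/ ([+round]) → [u]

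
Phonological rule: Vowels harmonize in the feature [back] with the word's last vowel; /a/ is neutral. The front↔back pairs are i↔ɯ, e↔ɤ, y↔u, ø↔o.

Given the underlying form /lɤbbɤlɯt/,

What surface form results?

no segment meets the rule's conditions; no change.

[lɤbbɤlɯt]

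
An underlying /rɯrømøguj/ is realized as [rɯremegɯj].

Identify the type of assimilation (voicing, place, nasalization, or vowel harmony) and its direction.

vowel harmony, progressive

/ø/→[e] /ø/→[e] /u/→[ɯ].
Vowels agree with the first vowel, so the harmony is progressive.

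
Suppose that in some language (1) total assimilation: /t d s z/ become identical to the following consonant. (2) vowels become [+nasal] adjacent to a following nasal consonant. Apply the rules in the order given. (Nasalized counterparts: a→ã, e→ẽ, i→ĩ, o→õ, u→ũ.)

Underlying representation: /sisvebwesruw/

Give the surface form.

[sivvebwerruw]

Rule 1: /s/ before /v/ → [v] (total assimilation)
Rule 1: /s/ before /r/ → [r] (total assimilation)
After rule 1: sivvebwerruw
Rule 2: no segment meets the rule's conditions; no change.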